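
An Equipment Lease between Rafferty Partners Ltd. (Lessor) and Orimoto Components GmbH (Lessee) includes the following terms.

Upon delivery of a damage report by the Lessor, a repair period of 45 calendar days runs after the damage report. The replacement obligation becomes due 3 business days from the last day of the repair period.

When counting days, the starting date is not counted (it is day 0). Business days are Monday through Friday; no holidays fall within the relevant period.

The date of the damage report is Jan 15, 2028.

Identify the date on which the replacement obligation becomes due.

Mar 3, 2028

The last day of the repair period: 45 calendar days after Jan 15, 2028 is Feb 29, 2028.
The date on which the replacement obligation becomes due: counting 3 business days from Tuesday, Feb 29, 2028 (Mar 1, Mar 2, Mar 3, skipping weekends) reaches Friday, Mar 3, 2028.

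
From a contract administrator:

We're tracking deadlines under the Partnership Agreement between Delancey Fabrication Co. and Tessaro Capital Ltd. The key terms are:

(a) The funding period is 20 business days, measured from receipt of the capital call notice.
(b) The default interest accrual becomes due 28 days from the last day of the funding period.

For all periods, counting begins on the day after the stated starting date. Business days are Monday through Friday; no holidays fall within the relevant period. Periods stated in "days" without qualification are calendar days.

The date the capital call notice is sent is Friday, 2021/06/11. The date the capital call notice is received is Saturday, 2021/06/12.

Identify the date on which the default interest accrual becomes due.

From Saturday, 2021/06/12, 20 business days (Jun 14, Jun 15, Jun 16, Jun 17, …, Jul 7, Jul 8, Jul 9, skipping weekends) brings us to Friday, 2021/07/09, which is the last day of the funding period.
The date on which the default interest accrual becomes due: 2021/07/09 + 28 days = 2021/08/06.

2021/08/06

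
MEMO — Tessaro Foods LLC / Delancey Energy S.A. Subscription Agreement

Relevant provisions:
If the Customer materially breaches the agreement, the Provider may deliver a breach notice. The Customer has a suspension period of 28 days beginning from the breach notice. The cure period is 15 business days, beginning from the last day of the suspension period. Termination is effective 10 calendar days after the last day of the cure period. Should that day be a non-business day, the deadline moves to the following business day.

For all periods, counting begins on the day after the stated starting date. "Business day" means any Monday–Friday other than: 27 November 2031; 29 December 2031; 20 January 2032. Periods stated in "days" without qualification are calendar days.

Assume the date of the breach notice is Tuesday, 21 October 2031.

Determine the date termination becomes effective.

22 December 2031

Adding 28 calendar days to 21 October 2031 gives 18 November 2031, which is the last day of the suspension period.
The last day of the cure period: 15 business days after Tuesday, 18 November 2031, skipping weekends and the listed holiday on Nov 27 — Nov 19, Nov 20, Nov 21, Nov 24, …, Dec 8, Dec 9, Dec 10 — lands on Wednesday, 10 December 2031.
The date termination becomes effective: 10 calendar days after 10 December 2031 is 20 December 2031. That falls on a Saturday, so it rolls to the next business day, Monday, 22 December 2031.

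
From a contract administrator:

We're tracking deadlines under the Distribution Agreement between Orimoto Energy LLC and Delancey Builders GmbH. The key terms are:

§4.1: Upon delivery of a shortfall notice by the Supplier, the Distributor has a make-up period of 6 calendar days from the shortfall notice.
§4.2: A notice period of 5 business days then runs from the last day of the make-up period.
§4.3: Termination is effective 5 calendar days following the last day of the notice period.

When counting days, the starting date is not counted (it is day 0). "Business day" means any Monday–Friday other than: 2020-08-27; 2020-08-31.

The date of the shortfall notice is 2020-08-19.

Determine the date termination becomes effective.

The last day of the make-up period: 6 calendar days after 2020-08-19 is 2020-08-25.
The last day of the notice period: 5 business days after Tuesday, 2020-08-25, skipping weekends and the listed holidays on Aug 27, Aug 31 — Aug 26, Aug 28, Sep 1, Sep 2, Sep 3 — lands on Thursday, 2020-09-03.
The date termination becomes effective: 5 calendar days after 2020-09-03 is 2020-09-08.

2020-09-08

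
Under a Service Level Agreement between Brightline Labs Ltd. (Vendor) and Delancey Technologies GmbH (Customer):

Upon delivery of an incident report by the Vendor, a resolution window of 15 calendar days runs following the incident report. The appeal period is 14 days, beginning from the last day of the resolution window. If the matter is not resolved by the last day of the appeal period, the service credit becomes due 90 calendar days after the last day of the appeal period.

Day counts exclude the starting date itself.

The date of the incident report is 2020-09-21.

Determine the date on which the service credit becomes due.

2021-01-18

The last day of the resolution window: 2020-09-21 + 15 days = 2020-10-06.
The last day of the appeal period: 14 calendar days after 2020-10-06 is 2020-10-20.
Adding 90 calendar days to 2020-10-20 gives 2021-01-18, which is the date on which the service credit becomes due.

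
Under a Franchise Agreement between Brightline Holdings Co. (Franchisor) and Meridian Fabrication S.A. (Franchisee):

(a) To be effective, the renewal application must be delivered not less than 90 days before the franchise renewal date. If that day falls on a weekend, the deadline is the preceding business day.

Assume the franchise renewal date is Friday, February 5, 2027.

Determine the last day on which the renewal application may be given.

Counting back 90 calendar days from February 5, 2027 gives November 7, 2026. That is a Saturday, so the deadline moves back to Friday, November 6, 2026.

November 6, 2026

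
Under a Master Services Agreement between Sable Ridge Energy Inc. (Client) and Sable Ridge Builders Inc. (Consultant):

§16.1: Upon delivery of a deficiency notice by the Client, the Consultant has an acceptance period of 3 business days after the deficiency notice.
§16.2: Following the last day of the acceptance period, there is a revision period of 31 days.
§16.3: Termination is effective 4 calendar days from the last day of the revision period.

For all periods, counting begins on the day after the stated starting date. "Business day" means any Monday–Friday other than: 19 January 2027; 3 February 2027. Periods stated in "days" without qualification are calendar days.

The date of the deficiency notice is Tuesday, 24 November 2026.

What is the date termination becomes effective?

From Tuesday, 24 November 2026, 3 business days (Nov 25, Nov 26, Nov 27, skipping weekends) brings us to Friday, 27 November 2026, which is the last day of the acceptance period.
Adding 31 calendar days to 27 November 2026 gives 28 December 2026, which is the last day of the revision period.
The date termination becomes effective: 4 calendar days after 28 December 2026 is 1 January 2027.

1 January 2027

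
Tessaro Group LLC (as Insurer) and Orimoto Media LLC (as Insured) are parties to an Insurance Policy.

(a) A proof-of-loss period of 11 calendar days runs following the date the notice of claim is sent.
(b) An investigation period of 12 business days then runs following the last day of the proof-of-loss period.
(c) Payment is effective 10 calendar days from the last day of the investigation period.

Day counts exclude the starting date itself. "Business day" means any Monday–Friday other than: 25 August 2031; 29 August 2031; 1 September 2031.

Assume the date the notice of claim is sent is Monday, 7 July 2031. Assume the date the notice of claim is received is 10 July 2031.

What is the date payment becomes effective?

The last day of the proof-of-loss period: 11 calendar days after 7 July 2031 is 18 July 2031.
The last day of the investigation period: counting 12 business days from Friday, 18 July 2031 (Jul 21, Jul 22, Jul 23, Jul 24, …, Aug 1, Aug 4, Aug 5, skipping weekends) reaches Tuesday, 5 August 2031.
Adding 10 calendar days to 5 August 2031 gives 15 August 2031, which is the date payment becomes effective.

15 August 2031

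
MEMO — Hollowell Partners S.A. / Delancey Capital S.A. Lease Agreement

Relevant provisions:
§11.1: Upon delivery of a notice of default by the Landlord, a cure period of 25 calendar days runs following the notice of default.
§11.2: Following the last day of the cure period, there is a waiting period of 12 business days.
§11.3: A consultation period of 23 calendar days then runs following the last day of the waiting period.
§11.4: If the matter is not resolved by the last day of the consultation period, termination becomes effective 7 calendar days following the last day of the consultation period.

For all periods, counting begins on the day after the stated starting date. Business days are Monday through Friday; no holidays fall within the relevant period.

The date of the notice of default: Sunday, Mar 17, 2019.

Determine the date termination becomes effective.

May 29, 2019

The last day of the cure period: 25 calendar days after Mar 17, 2019 is Apr 11, 2019.
The last day of the waiting period: 12 business days after Thursday, Apr 11, 2019, skipping weekends — Apr 12, Apr 15, Apr 16, Apr 17, …, Apr 25, Apr 26, Apr 29 — lands on Monday, Apr 29, 2019.
Adding 23 calendar days to Apr 29, 2019 gives May 22, 2019, which is the last day of the consultation period.
Adding 7 calendar days to May 22, 2019 gives May 29, 2019, which is the date termination becomes effective.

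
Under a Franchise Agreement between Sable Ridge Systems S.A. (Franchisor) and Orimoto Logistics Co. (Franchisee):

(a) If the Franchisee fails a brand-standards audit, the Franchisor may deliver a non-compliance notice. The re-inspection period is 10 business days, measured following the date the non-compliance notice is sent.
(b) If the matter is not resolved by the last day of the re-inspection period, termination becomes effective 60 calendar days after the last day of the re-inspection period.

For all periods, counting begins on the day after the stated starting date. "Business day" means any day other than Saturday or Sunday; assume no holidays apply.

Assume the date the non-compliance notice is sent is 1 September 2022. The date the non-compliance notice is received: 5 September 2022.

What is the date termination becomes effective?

14 November 2022

The last day of the re-inspection period: counting 10 business days from Thursday, 1 September 2022 (Sep 2, Sep 5, Sep 6, Sep 7, Sep 8, Sep 9, Sep 12, Sep 13, Sep 14, Sep 15, skipping weekends) reaches Thursday, 15 September 2022.
Adding 60 calendar days to 15 September 2022 gives 14 November 2022, which is the date termination becomes effective.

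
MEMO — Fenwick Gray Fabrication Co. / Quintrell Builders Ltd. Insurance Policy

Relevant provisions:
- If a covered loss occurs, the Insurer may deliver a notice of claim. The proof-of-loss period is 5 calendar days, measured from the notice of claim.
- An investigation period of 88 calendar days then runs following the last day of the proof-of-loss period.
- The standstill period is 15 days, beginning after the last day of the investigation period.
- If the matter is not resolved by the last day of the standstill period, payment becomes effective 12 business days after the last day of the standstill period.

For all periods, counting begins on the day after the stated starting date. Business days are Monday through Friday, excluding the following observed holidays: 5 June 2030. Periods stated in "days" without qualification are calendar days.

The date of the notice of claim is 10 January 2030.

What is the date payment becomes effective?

Adding 5 calendar days to 10 January 2030 gives 15 January 2030, which is the last day of the proof-of-loss period.
Adding 88 calendar days to 15 January 2030 gives 13 April 2030, which is the last day of the investigation period.
Adding 15 calendar days to 13 April 2030 gives 28 April 2030, which is the last day of the standstill period.
From Sunday, 28 April 2030, 12 business days (Apr 29, Apr 30, May 1, May 2, …, May 10, May 13, May 14, skipping weekends) brings us to Tuesday, 14 May 2030, which is the date payment becomes effective.

14 May 2030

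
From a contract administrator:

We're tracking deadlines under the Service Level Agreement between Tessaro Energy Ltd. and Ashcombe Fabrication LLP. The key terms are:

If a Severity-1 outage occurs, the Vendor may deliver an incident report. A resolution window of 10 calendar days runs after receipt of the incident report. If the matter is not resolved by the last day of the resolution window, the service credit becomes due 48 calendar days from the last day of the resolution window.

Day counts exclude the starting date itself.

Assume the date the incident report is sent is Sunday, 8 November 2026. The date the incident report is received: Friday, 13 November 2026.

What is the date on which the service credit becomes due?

The last day of the resolution window: 13 November 2026 + 10 days = 23 November 2026.
The date on which the service credit becomes due: 23 November 2026 + 48 days = 10 January 2027.

10 January 2027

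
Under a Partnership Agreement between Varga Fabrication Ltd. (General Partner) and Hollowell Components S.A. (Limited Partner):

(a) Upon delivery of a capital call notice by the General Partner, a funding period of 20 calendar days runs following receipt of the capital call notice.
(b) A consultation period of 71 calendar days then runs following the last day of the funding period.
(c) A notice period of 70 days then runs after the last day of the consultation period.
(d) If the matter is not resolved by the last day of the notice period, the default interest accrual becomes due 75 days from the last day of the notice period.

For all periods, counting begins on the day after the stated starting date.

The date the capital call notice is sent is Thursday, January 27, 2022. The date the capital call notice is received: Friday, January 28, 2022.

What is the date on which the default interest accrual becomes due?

Adding 20 calendar days to January 28, 2022 gives February 17, 2022, which is the last day of the funding period.
The last day of the consultation period: February 17, 2022 + 71 days = April 29, 2022.
The last day of the notice period: April 29, 2022 + 70 days = July 8, 2022.
The date on which the default interest accrual becomes due: 75 calendar days after July 8, 2022 is September 21, 2022.

September 21, 2022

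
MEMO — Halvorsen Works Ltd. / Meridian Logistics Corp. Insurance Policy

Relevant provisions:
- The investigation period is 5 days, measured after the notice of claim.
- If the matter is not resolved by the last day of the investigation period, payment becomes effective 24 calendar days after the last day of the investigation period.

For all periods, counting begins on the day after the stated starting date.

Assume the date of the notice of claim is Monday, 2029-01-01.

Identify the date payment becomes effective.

2029-01-30

The last day of the investigation period: 5 calendar days after 2029-01-01 is 2029-01-06.
The date payment becomes effective: 2029-01-06 + 24 days = 2029-01-30.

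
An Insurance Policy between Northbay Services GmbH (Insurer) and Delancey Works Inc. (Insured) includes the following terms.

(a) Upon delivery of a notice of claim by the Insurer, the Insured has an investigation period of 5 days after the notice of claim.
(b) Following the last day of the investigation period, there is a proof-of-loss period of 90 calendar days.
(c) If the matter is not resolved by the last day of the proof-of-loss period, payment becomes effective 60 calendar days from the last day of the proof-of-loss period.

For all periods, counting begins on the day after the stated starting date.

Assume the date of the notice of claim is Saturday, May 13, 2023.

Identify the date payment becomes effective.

Oct 15, 2023

The last day of the investigation period: 5 calendar days after May 13, 2023 is May 18, 2023.
The last day of the proof-of-loss period: 90 calendar days after May 18, 2023 is Aug 16, 2023.
The date payment becomes effective: 60 calendar days after Aug 16, 2023 is Oct 15, 2023.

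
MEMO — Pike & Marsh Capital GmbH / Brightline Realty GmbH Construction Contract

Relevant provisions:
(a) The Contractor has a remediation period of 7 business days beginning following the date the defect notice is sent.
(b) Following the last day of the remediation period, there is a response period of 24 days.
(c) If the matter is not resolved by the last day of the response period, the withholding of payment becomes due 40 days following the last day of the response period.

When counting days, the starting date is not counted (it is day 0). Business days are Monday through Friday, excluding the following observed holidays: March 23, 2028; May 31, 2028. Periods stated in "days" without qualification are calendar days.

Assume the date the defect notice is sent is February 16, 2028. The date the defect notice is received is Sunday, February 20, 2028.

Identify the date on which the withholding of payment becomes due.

April 29, 2028

From Wednesday, February 16, 2028, 7 business days (Feb 17, Feb 18, Feb 21, Feb 22, Feb 23, Feb 24, Feb 25, skipping weekends) brings us to Friday, February 25, 2028, which is the last day of the remediation period.
The last day of the response period: 24 calendar days after February 25, 2028 is March 20, 2028.
The date on which the withholding of payment becomes due: March 20, 2028 + 40 days = April 29, 2028.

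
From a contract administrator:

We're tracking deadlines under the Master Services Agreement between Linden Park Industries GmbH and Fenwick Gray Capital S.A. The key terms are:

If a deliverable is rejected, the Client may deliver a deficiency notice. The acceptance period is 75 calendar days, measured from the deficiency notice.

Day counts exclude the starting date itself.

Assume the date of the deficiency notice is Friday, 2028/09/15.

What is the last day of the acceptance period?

The last day of the acceptance period: 2028/09/15 + 75 days = 2028/11/29.

2028/11/29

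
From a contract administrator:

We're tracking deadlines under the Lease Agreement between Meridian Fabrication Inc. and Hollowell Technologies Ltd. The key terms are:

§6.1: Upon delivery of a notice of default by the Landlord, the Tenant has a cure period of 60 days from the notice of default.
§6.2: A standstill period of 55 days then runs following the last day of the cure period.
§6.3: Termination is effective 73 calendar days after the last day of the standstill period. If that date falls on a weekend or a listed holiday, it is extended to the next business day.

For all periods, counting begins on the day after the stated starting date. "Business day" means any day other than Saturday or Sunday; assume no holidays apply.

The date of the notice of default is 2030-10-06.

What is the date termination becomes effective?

2031-04-14

The last day of the cure period: 60 calendar days after 2030-10-06 is 2030-12-05.
The last day of the standstill period: 2030-12-05 + 55 days = 2031-01-29.
The date termination becomes effective: 73 calendar days after 2031-01-29 is 2031-04-12. That falls on a Saturday, so it rolls to the next business day, Monday, 2031-04-14.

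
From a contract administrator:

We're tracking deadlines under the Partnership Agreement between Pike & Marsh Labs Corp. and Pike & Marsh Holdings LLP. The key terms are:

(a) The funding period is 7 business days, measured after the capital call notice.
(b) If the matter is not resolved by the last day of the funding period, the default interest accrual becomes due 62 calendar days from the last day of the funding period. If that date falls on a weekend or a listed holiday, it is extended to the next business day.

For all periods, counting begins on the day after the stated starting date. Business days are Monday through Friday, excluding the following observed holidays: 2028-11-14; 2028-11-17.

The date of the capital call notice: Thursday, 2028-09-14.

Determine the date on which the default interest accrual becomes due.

2028-11-27

The last day of the funding period: 7 business days after Thursday, 2028-09-14, skipping weekends — Sep 15, Sep 18, Sep 19, Sep 20, Sep 21, Sep 22, Sep 25 — lands on Monday, 2028-09-25.
Adding 62 calendar days to 2028-09-25 gives 2028-11-26, which is the date on which the default interest accrual becomes due. That falls on a Sunday, so it rolls to the next business day, Monday, 2028-11-27.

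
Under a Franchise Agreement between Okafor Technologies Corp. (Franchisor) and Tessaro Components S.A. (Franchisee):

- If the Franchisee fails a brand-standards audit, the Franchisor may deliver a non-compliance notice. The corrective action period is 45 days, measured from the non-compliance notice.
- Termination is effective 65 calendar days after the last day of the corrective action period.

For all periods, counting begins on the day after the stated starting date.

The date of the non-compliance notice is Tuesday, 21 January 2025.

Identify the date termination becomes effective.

11 May 2025

The last day of the corrective action period: 21 January 2025 + 45 days = 7 March 2025.
The date termination becomes effective: 65 calendar days after 7 March 2025 is 11 May 2025.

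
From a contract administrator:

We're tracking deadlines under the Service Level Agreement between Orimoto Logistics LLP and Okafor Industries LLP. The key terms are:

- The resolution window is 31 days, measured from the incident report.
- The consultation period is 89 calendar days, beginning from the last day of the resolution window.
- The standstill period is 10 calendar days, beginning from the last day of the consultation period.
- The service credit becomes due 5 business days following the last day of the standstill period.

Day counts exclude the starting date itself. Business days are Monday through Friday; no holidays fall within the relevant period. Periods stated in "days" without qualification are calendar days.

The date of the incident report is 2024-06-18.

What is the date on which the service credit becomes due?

2024-11-01

The last day of the resolution window: 2024-06-18 + 31 days = 2024-07-19.
The last day of the consultation period: 2024-07-19 + 89 days = 2024-10-16.
The last day of the standstill period: 2024-10-16 + 10 days = 2024-10-26.
From Saturday, 2024-10-26, 5 business days (Oct 28, Oct 29, Oct 30, Oct 31, Nov 1, skipping weekends) brings us to Friday, 2024-11-01, which is the date on which the service credit becomes due.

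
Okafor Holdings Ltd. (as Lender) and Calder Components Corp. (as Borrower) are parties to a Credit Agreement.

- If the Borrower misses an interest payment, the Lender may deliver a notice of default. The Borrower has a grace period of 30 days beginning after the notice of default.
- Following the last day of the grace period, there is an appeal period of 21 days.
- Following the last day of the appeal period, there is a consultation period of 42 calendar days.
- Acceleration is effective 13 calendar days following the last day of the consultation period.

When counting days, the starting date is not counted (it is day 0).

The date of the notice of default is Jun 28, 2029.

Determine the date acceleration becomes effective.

The last day of the grace period: 30 calendar days after Jun 28, 2029 is Jul 28, 2029.
The last day of the appeal period: Jul 28, 2029 + 21 days = Aug 18, 2029.
The last day of the consultation period: Aug 18, 2029 + 42 days = Sep 29, 2029.
Adding 13 calendar days to Sep 29, 2029 gives Oct 12, 2029, which is the date acceleration becomes effective.

Oct 12, 2029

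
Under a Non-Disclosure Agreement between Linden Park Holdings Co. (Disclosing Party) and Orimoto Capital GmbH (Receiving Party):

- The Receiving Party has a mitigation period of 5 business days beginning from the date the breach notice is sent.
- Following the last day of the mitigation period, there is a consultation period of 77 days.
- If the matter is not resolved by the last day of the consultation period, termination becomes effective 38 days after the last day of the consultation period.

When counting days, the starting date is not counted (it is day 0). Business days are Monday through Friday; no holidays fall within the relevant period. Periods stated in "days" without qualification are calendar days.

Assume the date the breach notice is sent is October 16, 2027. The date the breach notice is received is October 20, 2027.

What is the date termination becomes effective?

February 14, 2028

The last day of the mitigation period: counting 5 business days from Saturday, October 16, 2027 (Oct 18, Oct 19, Oct 20, Oct 21, Oct 22, skipping weekends) reaches Friday, October 22, 2027.
The last day of the consultation period: October 22, 2027 + 77 days = January 7, 2028.
The date termination becomes effective: January 7, 2028 + 38 days = February 14, 2028.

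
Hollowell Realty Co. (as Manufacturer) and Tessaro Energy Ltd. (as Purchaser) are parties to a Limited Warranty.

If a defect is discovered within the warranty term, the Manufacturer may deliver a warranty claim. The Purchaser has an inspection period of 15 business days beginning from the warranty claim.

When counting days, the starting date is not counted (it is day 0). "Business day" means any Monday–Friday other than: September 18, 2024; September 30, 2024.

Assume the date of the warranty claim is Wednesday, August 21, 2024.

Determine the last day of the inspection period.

September 11, 2024

The last day of the inspection period: 15 business days after Wednesday, August 21, 2024, skipping weekends — Aug 22, Aug 23, Aug 26, Aug 27, …, Sep 9, Sep 10, Sep 11 — lands on Wednesday, September 11, 2024.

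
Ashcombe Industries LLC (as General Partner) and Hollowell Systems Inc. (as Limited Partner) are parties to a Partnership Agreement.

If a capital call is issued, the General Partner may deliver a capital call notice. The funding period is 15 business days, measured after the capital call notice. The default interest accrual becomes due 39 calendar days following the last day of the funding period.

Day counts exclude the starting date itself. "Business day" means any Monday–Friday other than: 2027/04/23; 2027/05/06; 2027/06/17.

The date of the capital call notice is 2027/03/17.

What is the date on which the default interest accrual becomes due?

2027/05/16

The last day of the funding period: 15 business days after Wednesday, 2027/03/17, skipping weekends — Mar 18, Mar 19, Mar 22, Mar 23, …, Apr 5, Apr 6, Apr 7 — lands on Wednesday, 2027/04/07.
The date on which the default interest accrual becomes due: 39 calendar days after 2027/04/07 is 2027/05/16.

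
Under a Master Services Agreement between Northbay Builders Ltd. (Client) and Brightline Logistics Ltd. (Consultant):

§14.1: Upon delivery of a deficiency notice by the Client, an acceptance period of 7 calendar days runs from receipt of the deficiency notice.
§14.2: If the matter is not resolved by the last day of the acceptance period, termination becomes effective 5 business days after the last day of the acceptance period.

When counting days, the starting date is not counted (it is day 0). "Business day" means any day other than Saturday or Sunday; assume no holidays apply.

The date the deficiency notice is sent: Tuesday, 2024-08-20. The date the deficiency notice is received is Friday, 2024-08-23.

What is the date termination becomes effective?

The last day of the acceptance period: 2024-08-23 + 7 days = 2024-08-30.
The date termination becomes effective: 5 business days after Friday, 2024-08-30, skipping weekends — Sep 2, Sep 3, Sep 4, Sep 5, Sep 6 — lands on Friday, 2024-09-06.

2024-09-06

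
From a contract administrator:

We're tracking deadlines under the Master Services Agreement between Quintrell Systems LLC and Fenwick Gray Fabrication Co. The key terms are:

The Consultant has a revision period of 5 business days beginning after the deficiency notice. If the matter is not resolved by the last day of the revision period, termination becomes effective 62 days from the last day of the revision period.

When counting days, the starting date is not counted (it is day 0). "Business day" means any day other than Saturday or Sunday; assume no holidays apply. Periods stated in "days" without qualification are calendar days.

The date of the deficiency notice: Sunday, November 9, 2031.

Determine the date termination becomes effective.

The last day of the revision period: counting 5 business days from Sunday, November 9, 2031 (Nov 10, Nov 11, Nov 12, Nov 13, Nov 14, skipping weekends) reaches Friday, November 14, 2031.
The date termination becomes effective: 62 calendar days after November 14, 2031 is January 15, 2032.

January 15, 2032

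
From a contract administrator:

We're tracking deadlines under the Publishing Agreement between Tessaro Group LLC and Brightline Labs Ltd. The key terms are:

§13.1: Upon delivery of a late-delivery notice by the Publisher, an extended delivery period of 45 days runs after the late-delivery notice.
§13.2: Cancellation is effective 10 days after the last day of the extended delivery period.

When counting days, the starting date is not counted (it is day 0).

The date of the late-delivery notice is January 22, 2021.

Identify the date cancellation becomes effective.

The last day of the extended delivery period: January 22, 2021 + 45 days = March 8, 2021.
The date cancellation becomes effective: 10 calendar days after March 8, 2021 is March 18, 2021.

March 18, 2021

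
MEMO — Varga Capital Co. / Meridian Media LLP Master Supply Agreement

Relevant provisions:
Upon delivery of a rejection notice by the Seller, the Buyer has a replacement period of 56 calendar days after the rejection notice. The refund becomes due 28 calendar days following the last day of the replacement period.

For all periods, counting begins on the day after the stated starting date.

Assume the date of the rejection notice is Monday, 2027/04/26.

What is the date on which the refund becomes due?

The last day of the replacement period: 2027/04/26 + 56 days = 2027/06/21.
The date on which the refund becomes due: 2027/06/21 + 28 days = 2027/07/19.

2027/07/19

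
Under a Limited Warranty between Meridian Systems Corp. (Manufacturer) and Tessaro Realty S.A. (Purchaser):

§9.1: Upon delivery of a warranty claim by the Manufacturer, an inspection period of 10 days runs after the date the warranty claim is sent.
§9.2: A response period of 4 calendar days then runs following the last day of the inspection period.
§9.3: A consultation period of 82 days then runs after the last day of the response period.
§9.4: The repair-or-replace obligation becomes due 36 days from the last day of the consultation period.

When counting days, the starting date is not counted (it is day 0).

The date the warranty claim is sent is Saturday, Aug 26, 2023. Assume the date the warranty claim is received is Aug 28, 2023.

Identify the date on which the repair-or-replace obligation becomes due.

The last day of the inspection period: Aug 26, 2023 + 10 days = Sep 5, 2023.
Adding 4 calendar days to Sep 5, 2023 gives Sep 9, 2023, which is the last day of the response period.
The last day of the consultation period: 82 calendar days after Sep 9, 2023 is Nov 30, 2023.
Adding 36 calendar days to Nov 30, 2023 gives Jan 5, 2024, which is the date on which the repair-or-replace obligation becomes due.

Jan 5, 2024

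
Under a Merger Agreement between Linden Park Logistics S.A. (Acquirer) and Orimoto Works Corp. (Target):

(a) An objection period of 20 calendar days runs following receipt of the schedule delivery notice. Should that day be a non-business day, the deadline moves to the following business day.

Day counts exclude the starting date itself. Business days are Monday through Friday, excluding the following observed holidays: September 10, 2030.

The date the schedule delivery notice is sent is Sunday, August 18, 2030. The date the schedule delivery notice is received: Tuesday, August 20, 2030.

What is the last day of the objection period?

September 9, 2030

Adding 20 calendar days to August 20, 2030 gives September 9, 2030, which is the last day of the objection period. September 9, 2030 is a Monday and is not a listed holiday, so no roll-forward applies.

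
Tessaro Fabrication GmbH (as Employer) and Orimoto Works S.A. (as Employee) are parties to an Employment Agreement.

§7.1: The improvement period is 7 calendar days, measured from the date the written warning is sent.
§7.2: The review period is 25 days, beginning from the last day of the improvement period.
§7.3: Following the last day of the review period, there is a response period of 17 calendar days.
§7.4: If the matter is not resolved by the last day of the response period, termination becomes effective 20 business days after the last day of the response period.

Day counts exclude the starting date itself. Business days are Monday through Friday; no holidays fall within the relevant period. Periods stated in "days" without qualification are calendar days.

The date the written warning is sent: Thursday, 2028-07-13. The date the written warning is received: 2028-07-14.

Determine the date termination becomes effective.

2028-09-28

The last day of the improvement period: 7 calendar days after 2028-07-13 is 2028-07-20.
The last day of the review period: 25 calendar days after 2028-07-20 is 2028-08-14.
The last day of the response period: 17 calendar days after 2028-08-14 is 2028-08-31.
The date termination becomes effective: counting 20 business days from Thursday, 2028-08-31 (Sep 1, Sep 4, Sep 5, Sep 6, …, Sep 26, Sep 27, Sep 28, skipping weekends) reaches Thursday, 2028-09-28.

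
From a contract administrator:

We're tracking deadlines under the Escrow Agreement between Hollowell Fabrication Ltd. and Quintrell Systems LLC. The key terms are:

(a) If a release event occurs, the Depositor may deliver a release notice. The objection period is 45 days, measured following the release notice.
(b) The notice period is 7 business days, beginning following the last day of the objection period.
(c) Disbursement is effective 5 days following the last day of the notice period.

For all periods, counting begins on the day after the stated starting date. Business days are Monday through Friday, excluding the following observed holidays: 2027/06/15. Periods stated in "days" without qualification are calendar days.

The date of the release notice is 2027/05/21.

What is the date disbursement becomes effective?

2027/07/19

The last day of the objection period: 2027/05/21 + 45 days = 2027/07/05.
From Monday, 2027/07/05, 7 business days (Jul 6, Jul 7, Jul 8, Jul 9, Jul 12, Jul 13, Jul 14, skipping weekends) brings us to Wednesday, 2027/07/14, which is the last day of the notice period.
Adding 5 calendar days to 2027/07/14 gives 2027/07/19, which is the date disbursement becomes effective.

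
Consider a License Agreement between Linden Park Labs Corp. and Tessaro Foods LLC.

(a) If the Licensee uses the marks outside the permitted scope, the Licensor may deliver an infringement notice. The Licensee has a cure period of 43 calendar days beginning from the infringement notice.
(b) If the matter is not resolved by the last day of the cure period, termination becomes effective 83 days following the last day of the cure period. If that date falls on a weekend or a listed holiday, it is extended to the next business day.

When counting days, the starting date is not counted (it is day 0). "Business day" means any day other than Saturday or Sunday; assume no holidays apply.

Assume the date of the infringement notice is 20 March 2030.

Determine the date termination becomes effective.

24 July 2030

Adding 43 calendar days to 20 March 2030 gives 2 May 2030, which is the last day of the cure period.
Adding 83 calendar days to 2 May 2030 gives 24 July 2030, which is the date termination becomes effective. 24 July 2030 is a Wednesday, so no roll-forward applies.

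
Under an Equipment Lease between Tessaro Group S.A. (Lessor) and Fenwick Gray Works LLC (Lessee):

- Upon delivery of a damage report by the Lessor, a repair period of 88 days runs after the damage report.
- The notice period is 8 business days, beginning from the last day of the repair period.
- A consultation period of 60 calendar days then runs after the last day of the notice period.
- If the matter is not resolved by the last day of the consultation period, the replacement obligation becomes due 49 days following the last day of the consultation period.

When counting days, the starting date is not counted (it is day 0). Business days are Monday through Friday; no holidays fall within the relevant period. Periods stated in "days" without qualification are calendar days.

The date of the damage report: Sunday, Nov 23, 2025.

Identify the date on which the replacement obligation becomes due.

Jun 20, 2026

The last day of the repair period: 88 calendar days after Nov 23, 2025 is Feb 19, 2026.
The last day of the notice period: counting 8 business days from Thursday, Feb 19, 2026 (Feb 20, Feb 23, Feb 24, Feb 25, Feb 26, Feb 27, Mar 2, Mar 3, skipping weekends) reaches Tuesday, Mar 3, 2026.
The last day of the consultation period: Mar 3, 2026 + 60 days = May 2, 2026.
The date on which the replacement obligation becomes due: 49 calendar days after May 2, 2026 is Jun 20, 2026.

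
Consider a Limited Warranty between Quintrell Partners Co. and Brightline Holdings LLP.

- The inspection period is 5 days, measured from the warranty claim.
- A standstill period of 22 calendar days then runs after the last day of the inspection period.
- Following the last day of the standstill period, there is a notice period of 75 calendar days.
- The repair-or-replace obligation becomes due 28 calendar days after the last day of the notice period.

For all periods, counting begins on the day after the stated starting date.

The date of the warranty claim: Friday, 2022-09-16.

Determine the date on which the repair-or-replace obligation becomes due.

2023-01-24

The last day of the inspection period: 5 calendar days after 2022-09-16 is 2022-09-21.
The last day of the standstill period: 22 calendar days after 2022-09-21 is 2022-10-13.
The last day of the notice period: 75 calendar days after 2022-10-13 is 2022-12-27.
The date on which the repair-or-replace obligation becomes due: 2022-12-27 + 28 days = 2023-01-24.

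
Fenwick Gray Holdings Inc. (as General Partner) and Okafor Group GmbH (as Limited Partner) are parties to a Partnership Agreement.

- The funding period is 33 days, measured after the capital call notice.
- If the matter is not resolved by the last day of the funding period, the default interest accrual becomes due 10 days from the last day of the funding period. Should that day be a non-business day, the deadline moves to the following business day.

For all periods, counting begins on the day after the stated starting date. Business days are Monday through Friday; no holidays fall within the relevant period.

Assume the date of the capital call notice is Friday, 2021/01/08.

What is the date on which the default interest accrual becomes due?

2021/02/22

The last day of the funding period: 33 calendar days after 2021/01/08 is 2021/02/10.
The date on which the default interest accrual becomes due: 10 calendar days after 2021/02/10 is 2021/02/20. That falls on a Saturday, so it rolls to the next business day, Monday, 2021/02/22.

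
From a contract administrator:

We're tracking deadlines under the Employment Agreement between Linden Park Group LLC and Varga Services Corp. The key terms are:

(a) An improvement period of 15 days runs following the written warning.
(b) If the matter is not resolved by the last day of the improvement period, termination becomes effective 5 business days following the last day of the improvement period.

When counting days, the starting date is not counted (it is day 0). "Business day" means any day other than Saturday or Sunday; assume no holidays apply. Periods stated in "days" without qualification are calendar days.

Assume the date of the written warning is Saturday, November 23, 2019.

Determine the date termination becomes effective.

December 13, 2019

The last day of the improvement period: 15 calendar days after November 23, 2019 is December 8, 2019.
The date termination becomes effective: 5 business days after Sunday, December 8, 2019, skipping weekends — Dec 9, Dec 10, Dec 11, Dec 12, Dec 13 — lands on Friday, December 13, 2019.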